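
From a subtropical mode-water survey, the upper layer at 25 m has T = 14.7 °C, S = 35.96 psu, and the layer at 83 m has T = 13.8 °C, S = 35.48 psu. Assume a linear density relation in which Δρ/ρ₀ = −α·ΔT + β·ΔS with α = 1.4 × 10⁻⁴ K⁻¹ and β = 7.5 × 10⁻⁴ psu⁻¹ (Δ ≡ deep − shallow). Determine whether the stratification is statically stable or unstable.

ΔT = 13.8 − 14.7 = -0.9 K and ΔS = 35.48 − 35.96 = -0.48 psu (deep − shallow).
−αΔT = 1.26 × 10⁻⁴; βΔS = -3.60 × 10⁻⁴; sum Δρ/ρ₀ = -2.34 × 10⁻⁴.
Δρ/ρ₀ < 0, so Δρ < 0: deeper water is lighter → statically unstable; the column would overturn.

unstable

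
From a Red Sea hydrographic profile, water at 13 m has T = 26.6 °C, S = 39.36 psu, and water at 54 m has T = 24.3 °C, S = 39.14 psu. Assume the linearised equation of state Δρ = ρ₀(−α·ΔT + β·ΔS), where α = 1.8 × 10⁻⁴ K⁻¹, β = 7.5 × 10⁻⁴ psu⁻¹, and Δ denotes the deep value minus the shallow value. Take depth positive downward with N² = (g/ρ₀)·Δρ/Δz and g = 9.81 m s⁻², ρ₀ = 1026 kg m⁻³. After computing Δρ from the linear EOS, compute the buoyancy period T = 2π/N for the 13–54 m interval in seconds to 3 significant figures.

814 s

ΔT = -2.3 K, ΔS = -0.22 psu (deep − shallow).
Δρ/ρ₀ = −αΔT + βΔS = 4.14 × 10⁻⁴ − 1.65 × 10⁻⁴ = 2.49 × 10⁻⁴, so Δρ ≈ 0.2555 kg m⁻³.
N² = (g/ρ₀)·Δρ/Δz = g·(Δρ/ρ₀)/Δz = 9.81 × 2.49 × 10⁻⁴ / 41 = 5.9578 × 10⁻⁵ s⁻².
N = √(5.9578 × 10⁻⁵) = 7.7187 × 10⁻³ rad s⁻¹ → T = 2π/N = 814.02 s ≈ 814 s.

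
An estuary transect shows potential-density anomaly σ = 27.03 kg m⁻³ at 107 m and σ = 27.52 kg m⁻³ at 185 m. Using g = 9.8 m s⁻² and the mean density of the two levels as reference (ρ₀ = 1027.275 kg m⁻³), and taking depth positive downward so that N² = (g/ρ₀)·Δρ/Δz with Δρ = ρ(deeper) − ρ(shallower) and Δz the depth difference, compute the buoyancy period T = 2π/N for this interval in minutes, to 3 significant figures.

13.5 min

Δρ = 1027.52 − 1027.03 = 0.49 kg m⁻³ over Δz = 185 − 107 = 78 m.
N² = (9.8/1027.275) × (0.49/78) = 5.9930 × 10⁻⁵ s⁻².
N = √(5.9930 × 10⁻⁵) = 7.7414 × 10⁻³ rad s⁻¹, so T = 2π/N = 811.63 s = 13.527 min ≈ 13.5 min.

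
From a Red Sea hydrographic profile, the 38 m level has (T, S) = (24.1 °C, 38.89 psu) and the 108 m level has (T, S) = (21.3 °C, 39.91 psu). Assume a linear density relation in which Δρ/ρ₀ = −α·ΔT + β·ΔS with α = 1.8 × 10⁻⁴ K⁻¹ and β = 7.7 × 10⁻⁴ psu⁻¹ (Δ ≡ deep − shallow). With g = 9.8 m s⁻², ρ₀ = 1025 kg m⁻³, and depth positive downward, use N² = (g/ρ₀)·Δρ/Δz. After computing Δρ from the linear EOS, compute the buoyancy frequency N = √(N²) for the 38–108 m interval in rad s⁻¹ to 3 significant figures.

0.0134 rad s⁻¹

ΔT = -2.8 K, ΔS = +1.02 psu (deep − shallow).
Δρ/ρ₀ = −αΔT + βΔS = 5.04 × 10⁻⁴ + 7.854 × 10⁻⁴ = 1.2894 × 10⁻³, so Δρ ≈ 1.322 kg m⁻³.
N² = (g/ρ₀)·Δρ/Δz = g·(Δρ/ρ₀)/Δz = 9.8 × 1.2894 × 10⁻³ / 70 = 1.8052 × 10⁻⁴ s⁻².
N = √(1.8052 × 10⁻⁴) = 0.013436 rad s⁻¹ ≈ 0.0134 rad s⁻¹.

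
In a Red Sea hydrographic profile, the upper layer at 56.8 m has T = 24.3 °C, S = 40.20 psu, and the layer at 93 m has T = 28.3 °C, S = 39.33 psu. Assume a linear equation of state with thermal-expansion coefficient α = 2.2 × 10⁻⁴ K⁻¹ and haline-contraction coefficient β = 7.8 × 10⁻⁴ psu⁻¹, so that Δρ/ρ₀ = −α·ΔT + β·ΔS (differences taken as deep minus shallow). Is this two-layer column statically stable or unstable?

ΔT = 28.3 − 24.3 = +4.0 K and ΔS = 39.33 − 40.20 = -0.87 psu (deep − shallow).
−αΔT = -8.80 × 10⁻⁴; βΔS = -6.786 × 10⁻⁴; sum Δρ/ρ₀ = -1.5586 × 10⁻³.
Δρ/ρ₀ < 0, so Δρ < 0: deeper water is lighter → statically unstable; the column would overturn.

unstable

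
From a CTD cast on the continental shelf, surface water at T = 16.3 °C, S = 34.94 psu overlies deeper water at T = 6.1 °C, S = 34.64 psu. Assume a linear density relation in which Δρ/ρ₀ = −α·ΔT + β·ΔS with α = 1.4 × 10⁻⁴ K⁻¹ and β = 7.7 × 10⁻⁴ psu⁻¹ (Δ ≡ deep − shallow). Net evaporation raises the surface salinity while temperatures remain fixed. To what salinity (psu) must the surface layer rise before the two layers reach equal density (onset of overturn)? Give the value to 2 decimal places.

Neutral buoyancy requires −α(T_deep − T_surf) + β(S_deep − S_surf′) = 0.
S_surf′ = S_deep − (α/β)·ΔT = 34.64 − (1.4 × 10⁻⁴/7.7 × 10⁻⁴)·(-10.2) = 36.4945 psu.
Increase required: 36.4945 − 34.94 = 1.5545 psu.

36.49 psu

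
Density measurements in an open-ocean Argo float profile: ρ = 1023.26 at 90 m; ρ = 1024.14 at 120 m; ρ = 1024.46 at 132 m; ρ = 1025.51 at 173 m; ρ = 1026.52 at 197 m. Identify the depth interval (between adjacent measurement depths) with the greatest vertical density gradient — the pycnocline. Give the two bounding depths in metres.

Compute the density gradient over each adjacent pair:
  90–120 m: Δρ/Δz = 0.88/30 = 0.029 kg m⁻⁴
  120–132 m: Δρ/Δz = 0.32/12 = 0.027 kg m⁻⁴
  132–173 m: Δρ/Δz = 1.05/41 = 0.026 kg m⁻⁴
  173–197 m: Δρ/Δz = 1.01/24 = 0.042 kg m⁻⁴
The largest gradient is in the 173–197 m interval — the pycnocline.

173–197 m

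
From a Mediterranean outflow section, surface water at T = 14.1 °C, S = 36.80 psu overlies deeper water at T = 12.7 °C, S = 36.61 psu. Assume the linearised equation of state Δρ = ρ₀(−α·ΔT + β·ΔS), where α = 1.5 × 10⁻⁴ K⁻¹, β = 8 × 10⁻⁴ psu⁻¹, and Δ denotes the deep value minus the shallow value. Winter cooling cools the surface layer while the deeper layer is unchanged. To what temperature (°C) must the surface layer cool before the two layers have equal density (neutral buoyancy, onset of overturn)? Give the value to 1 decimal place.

13.7 °C

Neutral buoyancy requires Δρ = 0, i.e. −α(T_deep − T_surf′) + β(S_deep − S_surf) = 0.
T_surf′ = T_deep − (β/α)·ΔS = 12.7 − (8 × 10⁻⁴/1.5 × 10⁻⁴)·(-0.19) = 13.713 °C.
Cooling required: 14.1 − (13.713) = 0.387 °C.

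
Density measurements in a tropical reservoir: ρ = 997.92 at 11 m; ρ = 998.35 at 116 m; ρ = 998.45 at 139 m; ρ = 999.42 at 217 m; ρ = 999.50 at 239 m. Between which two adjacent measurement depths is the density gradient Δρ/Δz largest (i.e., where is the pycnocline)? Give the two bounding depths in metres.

139–217 m

Compute the density gradient over each adjacent pair:
  11–116 m: Δρ/Δz = 0.43/105 = 4.1 × 10⁻³ kg m⁻⁴
  116–139 m: Δρ/Δz = 0.10/23 = 4.3 × 10⁻³ kg m⁻⁴
  139–217 m: Δρ/Δz = 0.97/78 = 0.012 kg m⁻⁴
  217–239 m: Δρ/Δz = 0.08/22 = 3.6 × 10⁻³ kg m⁻⁴
The largest gradient is in the 139–217 m interval — the pycnocline.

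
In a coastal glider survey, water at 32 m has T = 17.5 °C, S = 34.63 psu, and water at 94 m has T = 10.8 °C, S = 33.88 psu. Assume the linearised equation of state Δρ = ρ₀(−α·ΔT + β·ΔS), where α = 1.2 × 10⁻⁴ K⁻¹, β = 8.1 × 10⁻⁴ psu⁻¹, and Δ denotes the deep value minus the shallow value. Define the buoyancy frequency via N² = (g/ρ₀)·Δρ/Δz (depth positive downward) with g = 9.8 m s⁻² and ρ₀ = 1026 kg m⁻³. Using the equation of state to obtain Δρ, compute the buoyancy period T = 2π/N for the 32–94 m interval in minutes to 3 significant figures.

18.8 min

ΔT = -6.7 K, ΔS = -0.75 psu (deep − shallow).
Δρ/ρ₀ = −αΔT + βΔS = 8.04 × 10⁻⁴ − 6.075 × 10⁻⁴ = 1.965 × 10⁻⁴, so Δρ ≈ 0.2016 kg m⁻³.
N² = (g/ρ₀)·Δρ/Δz = g·(Δρ/ρ₀)/Δz = 9.8 × 1.965 × 10⁻⁴ / 62 = 3.1060 × 10⁻⁵ s⁻².
N = √(3.1060 × 10⁻⁵) = 5.5731 × 10⁻³ rad s⁻¹ → T = 2π/N = 1.1274 × 10³ s = 18.790 min ≈ 18.8 min.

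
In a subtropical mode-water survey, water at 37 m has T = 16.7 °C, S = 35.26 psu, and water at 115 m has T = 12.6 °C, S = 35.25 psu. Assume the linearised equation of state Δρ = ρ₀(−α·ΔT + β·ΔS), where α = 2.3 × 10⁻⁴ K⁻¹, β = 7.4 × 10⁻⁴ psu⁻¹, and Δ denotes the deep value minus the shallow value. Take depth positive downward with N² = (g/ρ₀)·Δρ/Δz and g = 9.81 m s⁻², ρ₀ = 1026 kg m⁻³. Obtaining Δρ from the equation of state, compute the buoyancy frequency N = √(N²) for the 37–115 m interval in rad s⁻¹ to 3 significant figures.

ΔT = -4.1 K, ΔS = -0.01 psu (deep − shallow).
Δρ/ρ₀ = −αΔT + βΔS = 9.43 × 10⁻⁴ − 7.40 × 10⁻⁶ = 9.356 × 10⁻⁴, so Δρ ≈ 0.9599 kg m⁻³.
N² = (g/ρ₀)·Δρ/Δz = g·(Δρ/ρ₀)/Δz = 9.81 × 9.356 × 10⁻⁴ / 78 = 1.1767 × 10⁻⁴ s⁻².
N = √(1.1767 × 10⁻⁴) = 0.010848 rad s⁻¹ ≈ 0.0108 rad s⁻¹.

0.0108 rad s⁻¹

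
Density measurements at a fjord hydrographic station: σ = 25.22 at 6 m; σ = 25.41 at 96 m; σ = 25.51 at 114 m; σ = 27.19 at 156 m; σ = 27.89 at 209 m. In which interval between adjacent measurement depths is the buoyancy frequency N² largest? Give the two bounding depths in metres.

114–156 m

Compute the density gradient over each adjacent pair:
  6–96 m: Δρ/Δz = 0.19/90 = 2.1 × 10⁻³ kg m⁻⁴
  96–114 m: Δρ/Δz = 0.10/18 = 5.6 × 10⁻³ kg m⁻⁴
  114–156 m: Δρ/Δz = 1.68/42 = 0.040 kg m⁻⁴
  156–209 m: Δρ/Δz = 0.70/53 = 0.013 kg m⁻⁴
The largest gradient is in the 114–156 m interval — the pycnocline.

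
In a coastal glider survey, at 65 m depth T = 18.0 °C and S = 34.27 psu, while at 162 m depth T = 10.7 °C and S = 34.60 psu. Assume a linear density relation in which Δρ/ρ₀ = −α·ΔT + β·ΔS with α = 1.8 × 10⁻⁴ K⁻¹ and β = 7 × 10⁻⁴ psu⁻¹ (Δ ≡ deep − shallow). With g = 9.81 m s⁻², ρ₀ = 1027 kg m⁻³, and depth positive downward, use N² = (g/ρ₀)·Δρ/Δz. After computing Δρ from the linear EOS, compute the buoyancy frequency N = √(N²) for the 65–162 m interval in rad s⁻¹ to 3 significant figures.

0.0125 rad s⁻¹

ΔT = -7.3 K, ΔS = +0.33 psu (deep − shallow).
Δρ/ρ₀ = −αΔT + βΔS = 1.314 × 10⁻³ + 2.31 × 10⁻⁴ = 1.545 × 10⁻³, so Δρ ≈ 1.587 kg m⁻³.
N² = (g/ρ₀)·Δρ/Δz = g·(Δρ/ρ₀)/Δz = 9.81 × 1.545 × 10⁻³ / 97 = 1.5625 × 10⁻⁴ s⁻².
N = √(1.5625 × 10⁻⁴) = 0.012500 rad s⁻¹ ≈ 0.0125 rad s⁻¹.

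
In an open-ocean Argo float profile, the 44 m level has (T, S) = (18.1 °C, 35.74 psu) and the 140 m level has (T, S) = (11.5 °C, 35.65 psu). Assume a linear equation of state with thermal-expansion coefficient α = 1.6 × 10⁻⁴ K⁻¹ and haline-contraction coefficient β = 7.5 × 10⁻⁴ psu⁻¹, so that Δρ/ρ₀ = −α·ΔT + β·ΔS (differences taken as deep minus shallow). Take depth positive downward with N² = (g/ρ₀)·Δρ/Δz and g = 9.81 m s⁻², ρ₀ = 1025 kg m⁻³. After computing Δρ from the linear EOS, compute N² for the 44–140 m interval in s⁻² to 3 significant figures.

ΔT = -6.6 K, ΔS = -0.09 psu (deep − shallow).
Δρ/ρ₀ = −αΔT + βΔS = 1.056 × 10⁻³ − 6.75 × 10⁻⁵ = 9.885 × 10⁻⁴, so Δρ ≈ 1.013 kg m⁻³.
N² = (g/ρ₀)·Δρ/Δz = g·(Δρ/ρ₀)/Δz = 9.81 × 9.885 × 10⁻⁴ / 96 = 1.0101 × 10⁻⁴ s⁻² ≈ 1.01 × 10⁻⁴ s⁻².

1.01 × 10⁻⁴ s⁻²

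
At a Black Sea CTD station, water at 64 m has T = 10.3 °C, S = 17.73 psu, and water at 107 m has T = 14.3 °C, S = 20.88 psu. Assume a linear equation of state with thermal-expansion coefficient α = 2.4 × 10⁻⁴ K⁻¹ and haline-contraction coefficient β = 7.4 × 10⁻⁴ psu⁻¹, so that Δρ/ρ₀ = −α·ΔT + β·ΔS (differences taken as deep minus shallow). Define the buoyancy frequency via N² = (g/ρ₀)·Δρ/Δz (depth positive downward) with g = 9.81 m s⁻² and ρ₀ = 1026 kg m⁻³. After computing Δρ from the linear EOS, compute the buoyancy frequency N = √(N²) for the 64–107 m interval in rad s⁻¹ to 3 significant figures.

0.0177 rad s⁻¹

ΔT = +4.0 K, ΔS = +3.15 psu (deep − shallow).
Δρ/ρ₀ = −αΔT + βΔS = -9.60 × 10⁻⁴ + 2.331 × 10⁻³ = 1.371 × 10⁻³, so Δρ ≈ 1.407 kg m⁻³.
N² = (g/ρ₀)·Δρ/Δz = g·(Δρ/ρ₀)/Δz = 9.81 × 1.371 × 10⁻³ / 43 = 3.1278 × 10⁻⁴ s⁻².
N = √(3.1278 × 10⁻⁴) = 0.017686 rad s⁻¹ ≈ 0.0177 rad s⁻¹.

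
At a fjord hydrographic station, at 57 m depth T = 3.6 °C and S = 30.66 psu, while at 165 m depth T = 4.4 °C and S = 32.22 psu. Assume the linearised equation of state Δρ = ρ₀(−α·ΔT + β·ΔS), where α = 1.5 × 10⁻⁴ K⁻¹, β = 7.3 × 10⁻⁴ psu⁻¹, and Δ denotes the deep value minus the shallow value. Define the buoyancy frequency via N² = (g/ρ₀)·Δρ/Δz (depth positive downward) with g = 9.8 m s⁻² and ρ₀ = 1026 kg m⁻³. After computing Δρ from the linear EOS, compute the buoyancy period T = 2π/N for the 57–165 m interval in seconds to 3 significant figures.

653 s

ΔT = +0.8 K, ΔS = +1.56 psu (deep − shallow).
Δρ/ρ₀ = −αΔT + βΔS = -1.20 × 10⁻⁴ + 1.1388 × 10⁻³ = 1.0188 × 10⁻³, so Δρ ≈ 1.045 kg m⁻³.
N² = (g/ρ₀)·Δρ/Δz = g·(Δρ/ρ₀)/Δz = 9.8 × 1.0188 × 10⁻³ / 108 = 9.2447 × 10⁻⁵ s⁻².
N = √(9.2447 × 10⁻⁵) = 9.6149 × 10⁻³ rad s⁻¹ → T = 2π/N = 653.48 s ≈ 653 s.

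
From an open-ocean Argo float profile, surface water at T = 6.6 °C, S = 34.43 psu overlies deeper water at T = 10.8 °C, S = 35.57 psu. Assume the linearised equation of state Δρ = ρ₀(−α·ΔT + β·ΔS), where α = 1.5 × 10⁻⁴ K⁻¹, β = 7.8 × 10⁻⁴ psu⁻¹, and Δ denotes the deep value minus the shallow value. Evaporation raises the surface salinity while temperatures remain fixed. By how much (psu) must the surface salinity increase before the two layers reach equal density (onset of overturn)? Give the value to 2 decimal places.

Neutral buoyancy requires −α(T_deep − T_surf) + β(S_deep − S_surf′) = 0.
S_surf′ = S_deep − (α/β)·ΔT = 35.57 − (1.5 × 10⁻⁴/7.8 × 10⁻⁴)·(+4.2) = 34.7623 psu.
Increase required: 34.7623 − 34.43 = 0.3323 psu.

0.33 psu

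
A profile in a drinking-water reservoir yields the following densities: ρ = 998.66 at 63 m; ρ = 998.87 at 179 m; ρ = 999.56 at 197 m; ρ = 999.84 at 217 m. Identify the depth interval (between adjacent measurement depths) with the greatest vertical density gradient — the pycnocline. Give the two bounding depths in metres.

179–197 m

Compute the density gradient over each adjacent pair:
  63–179 m: Δρ/Δz = 0.21/116 = 1.8 × 10⁻³ kg m⁻⁴
  179–197 m: Δρ/Δz = 0.69/18 = 0.038 kg m⁻⁴
  197–217 m: Δρ/Δz = 0.28/20 = 0.014 kg m⁻⁴
The largest gradient is in the 179–197 m interval — the pycnocline.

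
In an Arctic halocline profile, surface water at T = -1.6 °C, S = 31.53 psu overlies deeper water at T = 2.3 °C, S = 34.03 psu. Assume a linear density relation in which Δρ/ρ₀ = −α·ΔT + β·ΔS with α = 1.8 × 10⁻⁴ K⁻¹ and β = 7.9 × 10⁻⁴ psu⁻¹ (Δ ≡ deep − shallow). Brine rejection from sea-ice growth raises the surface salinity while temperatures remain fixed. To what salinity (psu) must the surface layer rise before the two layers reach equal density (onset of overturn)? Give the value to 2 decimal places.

Neutral buoyancy requires −α(T_deep − T_surf) + β(S_deep − S_surf′) = 0.
S_surf′ = S_deep − (α/β)·ΔT = 34.03 − (1.8 × 10⁻⁴/7.9 × 10⁻⁴)·(+3.9) = 33.1414 psu.
Increase required: 33.1414 − 31.53 = 1.6114 psu.

33.14 psu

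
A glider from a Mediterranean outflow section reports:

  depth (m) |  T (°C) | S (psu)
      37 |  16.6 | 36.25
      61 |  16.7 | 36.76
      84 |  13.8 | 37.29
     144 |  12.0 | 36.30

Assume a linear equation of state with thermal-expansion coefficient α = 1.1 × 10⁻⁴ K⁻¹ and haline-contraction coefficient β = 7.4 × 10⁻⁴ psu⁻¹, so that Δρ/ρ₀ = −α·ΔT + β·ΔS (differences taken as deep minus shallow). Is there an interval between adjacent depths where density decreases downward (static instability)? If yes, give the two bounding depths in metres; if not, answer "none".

84–144 m

Evaluate Δρ/ρ₀ = −αΔT + βΔS across each adjacent pair:
  37–61 m: −αΔT+βΔS = −(1.1 × 10⁻⁴)(+0.1)+(7.4 × 10⁻⁴)(+0.51) = 3.7 × 10⁻⁴ → stable
  61–84 m: −αΔT+βΔS = −(1.1 × 10⁻⁴)(-2.9)+(7.4 × 10⁻⁴)(+0.53) = 7.1 × 10⁻⁴ → stable
  84–144 m: −αΔT+βΔS = −(1.1 × 10⁻⁴)(-1.8)+(7.4 × 10⁻⁴)(-0.99) = -5.3 × 10⁻⁴ → UNSTABLE
The 84–144 m interval has Δρ < 0: lighter water underlies denser water.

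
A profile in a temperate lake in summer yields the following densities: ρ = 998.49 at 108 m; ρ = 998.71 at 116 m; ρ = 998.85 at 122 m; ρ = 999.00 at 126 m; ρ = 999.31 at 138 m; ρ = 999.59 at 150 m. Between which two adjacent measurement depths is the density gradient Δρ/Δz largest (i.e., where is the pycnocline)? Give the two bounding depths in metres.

Compute the density gradient over each adjacent pair:
  108–116 m: Δρ/Δz = 0.22/8 = 0.028 kg m⁻⁴
  116–122 m: Δρ/Δz = 0.14/6 = 0.023 kg m⁻⁴
  122–126 m: Δρ/Δz = 0.15/4 = 0.037 kg m⁻⁴
  126–138 m: Δρ/Δz = 0.31/12 = 0.026 kg m⁻⁴
  138–150 m: Δρ/Δz = 0.28/12 = 0.023 kg m⁻⁴
The largest gradient is in the 122–126 m interval — the pycnocline.

122–126 m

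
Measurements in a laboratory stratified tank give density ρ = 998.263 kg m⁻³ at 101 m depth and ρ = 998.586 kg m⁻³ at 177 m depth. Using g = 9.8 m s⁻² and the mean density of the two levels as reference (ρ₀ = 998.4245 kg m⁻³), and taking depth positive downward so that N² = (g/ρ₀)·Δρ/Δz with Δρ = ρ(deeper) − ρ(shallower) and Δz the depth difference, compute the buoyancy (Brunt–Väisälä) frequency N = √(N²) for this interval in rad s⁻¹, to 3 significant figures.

Δρ = 998.586 − 998.263 = 0.323 kg m⁻³ over Δz = 177 − 101 = 76 m.
N² = (9.8/998.4245) × (0.323/76) = 4.1716 × 10⁻⁵ s⁻².
N = √(4.1716 × 10⁻⁵) = 6.4588 × 10⁻³ rad s⁻¹ ≈ 6.46 × 10⁻³ rad s⁻¹.

6.46 × 10⁻³ rad s⁻¹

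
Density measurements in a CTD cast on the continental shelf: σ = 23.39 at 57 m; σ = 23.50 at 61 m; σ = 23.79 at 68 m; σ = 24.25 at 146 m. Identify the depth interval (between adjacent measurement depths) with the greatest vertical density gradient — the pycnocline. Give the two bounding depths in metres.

61–68 m

Compute the density gradient over each adjacent pair:
  57–61 m: Δρ/Δz = 0.11/4 = 0.028 kg m⁻⁴
  61–68 m: Δρ/Δz = 0.29/7 = 0.041 kg m⁻⁴
  68–146 m: Δρ/Δz = 0.46/78 = 5.9 × 10⁻³ kg m⁻⁴
The largest gradient is in the 61–68 m interval — the pycnocline.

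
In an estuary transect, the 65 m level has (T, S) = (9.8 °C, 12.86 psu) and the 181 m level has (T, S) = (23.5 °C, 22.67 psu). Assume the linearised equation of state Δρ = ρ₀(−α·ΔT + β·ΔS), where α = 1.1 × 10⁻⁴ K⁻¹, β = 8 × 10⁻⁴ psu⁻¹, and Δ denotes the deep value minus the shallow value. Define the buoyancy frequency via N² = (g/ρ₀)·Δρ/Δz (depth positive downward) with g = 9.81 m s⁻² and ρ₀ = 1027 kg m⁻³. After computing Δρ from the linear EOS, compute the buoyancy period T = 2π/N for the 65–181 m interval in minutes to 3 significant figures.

ΔT = +13.7 K, ΔS = +9.81 psu (deep − shallow).
Δρ/ρ₀ = −αΔT + βΔS = -1.507 × 10⁻³ + 7.848 × 10⁻³ = 6.341 × 10⁻³, so Δρ ≈ 6.512 kg m⁻³.
N² = (g/ρ₀)·Δρ/Δz = g·(Δρ/ρ₀)/Δz = 9.81 × 6.341 × 10⁻³ / 116 = 5.3625 × 10⁻⁴ s⁻².
N = √(5.3625 × 10⁻⁴) = 0.023157 rad s⁻¹ → T = 2π/N = 271.33 s = 4.5222 min ≈ 4.52 min.

4.52 min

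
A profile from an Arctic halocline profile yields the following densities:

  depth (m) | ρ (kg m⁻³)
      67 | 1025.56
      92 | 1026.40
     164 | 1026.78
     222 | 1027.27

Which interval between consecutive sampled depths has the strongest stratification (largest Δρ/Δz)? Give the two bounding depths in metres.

Compute the density gradient over each adjacent pair:
  67–92 m: Δρ/Δz = 0.84/25 = 0.034 kg m⁻⁴
  92–164 m: Δρ/Δz = 0.38/72 = 5.3 × 10⁻³ kg m⁻⁴
  164–222 m: Δρ/Δz = 0.49/58 = 8.4 × 10⁻³ kg m⁻⁴
The largest gradient is in the 67–92 m interval — the pycnocline.

67–92 m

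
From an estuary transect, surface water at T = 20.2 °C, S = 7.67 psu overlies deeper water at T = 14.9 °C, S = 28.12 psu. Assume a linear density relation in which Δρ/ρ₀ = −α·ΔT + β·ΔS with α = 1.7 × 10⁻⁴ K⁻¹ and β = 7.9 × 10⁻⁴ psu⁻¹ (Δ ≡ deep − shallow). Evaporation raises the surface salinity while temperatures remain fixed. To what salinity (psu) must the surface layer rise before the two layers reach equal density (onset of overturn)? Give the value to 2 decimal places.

Neutral buoyancy requires −α(T_deep − T_surf) + β(S_deep − S_surf′) = 0.
S_surf′ = S_deep − (α/β)·ΔT = 28.12 − (1.7 × 10⁻⁴/7.9 × 10⁻⁴)·(-5.3) = 29.2605 psu.
Increase required: 29.2605 − 7.67 = 21.5905 psu.

29.26 psu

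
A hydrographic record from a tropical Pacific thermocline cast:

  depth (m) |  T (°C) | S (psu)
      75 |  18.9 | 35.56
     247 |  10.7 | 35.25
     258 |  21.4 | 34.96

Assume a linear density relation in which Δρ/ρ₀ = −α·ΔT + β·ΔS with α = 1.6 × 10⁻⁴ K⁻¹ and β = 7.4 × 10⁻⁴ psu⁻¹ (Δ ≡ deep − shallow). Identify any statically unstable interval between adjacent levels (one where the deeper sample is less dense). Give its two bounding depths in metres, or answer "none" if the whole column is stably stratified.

247–258 m

Evaluate Δρ/ρ₀ = −αΔT + βΔS across each adjacent pair:
  75–247 m: −αΔT+βΔS = −(1.6 × 10⁻⁴)(-8.2)+(7.4 × 10⁻⁴)(-0.31) = 1.1 × 10⁻³ → stable
  247–258 m: −αΔT+βΔS = −(1.6 × 10⁻⁴)(+10.7)+(7.4 × 10⁻⁴)(-0.29) = -1.9 × 10⁻³ → UNSTABLE
The 247–258 m interval has Δρ < 0: lighter water underlies denser water.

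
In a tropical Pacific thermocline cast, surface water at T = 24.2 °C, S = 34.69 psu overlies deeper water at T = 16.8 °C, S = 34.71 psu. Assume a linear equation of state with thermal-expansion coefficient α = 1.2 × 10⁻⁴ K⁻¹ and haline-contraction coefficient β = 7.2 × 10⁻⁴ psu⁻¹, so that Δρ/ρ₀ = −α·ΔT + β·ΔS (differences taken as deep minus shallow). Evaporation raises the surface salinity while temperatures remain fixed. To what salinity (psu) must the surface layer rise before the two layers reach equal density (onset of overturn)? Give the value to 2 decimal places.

35.94 psu

Neutral buoyancy requires −α(T_deep − T_surf) + β(S_deep − S_surf′) = 0.
S_surf′ = S_deep − (α/β)·ΔT = 34.71 − (1.2 × 10⁻⁴/7.2 × 10⁻⁴)·(-7.4) = 35.9433 psu.
Increase required: 35.9433 − 34.69 = 1.2533 psu.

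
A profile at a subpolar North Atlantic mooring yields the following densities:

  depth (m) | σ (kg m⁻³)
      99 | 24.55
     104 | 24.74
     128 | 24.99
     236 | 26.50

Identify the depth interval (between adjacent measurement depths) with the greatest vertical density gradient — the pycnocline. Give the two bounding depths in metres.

Compute the density gradient over each adjacent pair:
  99–104 m: Δρ/Δz = 0.19/5 = 0.038 kg m⁻⁴
  104–128 m: Δρ/Δz = 0.25/24 = 0.010 kg m⁻⁴
  128–236 m: Δρ/Δz = 1.51/108 = 0.014 kg m⁻⁴
The largest gradient is in the 99–104 m interval — the pycnocline.

99–104 m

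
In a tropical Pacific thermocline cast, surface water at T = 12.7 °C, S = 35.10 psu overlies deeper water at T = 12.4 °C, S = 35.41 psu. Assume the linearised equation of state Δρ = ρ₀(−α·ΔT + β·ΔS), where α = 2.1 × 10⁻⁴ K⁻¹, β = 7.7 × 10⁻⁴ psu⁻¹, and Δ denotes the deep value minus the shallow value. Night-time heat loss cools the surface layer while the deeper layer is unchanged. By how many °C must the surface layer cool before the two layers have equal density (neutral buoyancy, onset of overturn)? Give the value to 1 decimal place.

Neutral buoyancy requires Δρ = 0, i.e. −α(T_deep − T_surf′) + β(S_deep − S_surf) = 0.
T_surf′ = T_deep − (β/α)·ΔS = 12.4 − (7.7 × 10⁻⁴/2.1 × 10⁻⁴)·(+0.31) = 11.263 °C.
Cooling required: 12.7 − (11.263) = 1.437 °C.

1.4 °C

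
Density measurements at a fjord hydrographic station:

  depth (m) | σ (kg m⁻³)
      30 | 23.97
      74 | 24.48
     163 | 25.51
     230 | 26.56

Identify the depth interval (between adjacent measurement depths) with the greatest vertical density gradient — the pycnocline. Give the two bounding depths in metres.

163–230 m

Compute the density gradient over each adjacent pair:
  30–74 m: Δρ/Δz = 0.51/44 = 0.012 kg m⁻⁴
  74–163 m: Δρ/Δz = 1.03/89 = 0.012 kg m⁻⁴
  163–230 m: Δρ/Δz = 1.05/67 = 0.016 kg m⁻⁴
The largest gradient is in the 163–230 m interval — the pycnocline.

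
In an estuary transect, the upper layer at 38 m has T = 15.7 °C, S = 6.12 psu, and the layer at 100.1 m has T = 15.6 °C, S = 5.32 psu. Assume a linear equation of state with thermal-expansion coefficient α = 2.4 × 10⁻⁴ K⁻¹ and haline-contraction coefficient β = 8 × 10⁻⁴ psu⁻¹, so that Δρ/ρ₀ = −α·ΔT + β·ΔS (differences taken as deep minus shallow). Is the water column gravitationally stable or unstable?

unstable

ΔT = 15.6 − 15.7 = -0.1 K and ΔS = 5.32 − 6.12 = -0.80 psu (deep − shallow).
−αΔT = 2.40 × 10⁻⁵; βΔS = -6.40 × 10⁻⁴; sum Δρ/ρ₀ = -6.16 × 10⁻⁴.
Δρ/ρ₀ < 0, so Δρ < 0: deeper water is lighter → statically unstable; the column would overturn.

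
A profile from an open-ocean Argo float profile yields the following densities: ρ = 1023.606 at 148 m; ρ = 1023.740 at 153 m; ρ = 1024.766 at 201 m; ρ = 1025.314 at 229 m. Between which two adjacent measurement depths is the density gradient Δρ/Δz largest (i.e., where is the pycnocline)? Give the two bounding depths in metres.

Compute the density gradient over each adjacent pair:
  148–153 m: Δρ/Δz = 0.134/5 = 0.027 kg m⁻⁴
  153–201 m: Δρ/Δz = 1.026/48 = 0.021 kg m⁻⁴
  201–229 m: Δρ/Δz = 0.548/28 = 0.020 kg m⁻⁴
The largest gradient is in the 148–153 m interval — the pycnocline.

148–153 m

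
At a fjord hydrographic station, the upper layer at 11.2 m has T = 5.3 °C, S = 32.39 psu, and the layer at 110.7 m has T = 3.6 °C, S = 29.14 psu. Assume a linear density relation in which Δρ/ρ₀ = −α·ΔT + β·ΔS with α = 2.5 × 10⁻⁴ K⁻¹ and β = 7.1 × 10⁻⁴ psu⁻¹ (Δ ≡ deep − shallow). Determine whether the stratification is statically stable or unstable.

ΔT = 3.6 − 5.3 = -1.7 K and ΔS = 29.14 − 32.39 = -3.25 psu (deep − shallow).
−αΔT = 4.25 × 10⁻⁴; βΔS = -2.3075 × 10⁻³; sum Δρ/ρ₀ = -1.8825 × 10⁻³.
Δρ/ρ₀ < 0, so Δρ < 0: deeper water is lighter → statically unstable; the column would overturn.

unstable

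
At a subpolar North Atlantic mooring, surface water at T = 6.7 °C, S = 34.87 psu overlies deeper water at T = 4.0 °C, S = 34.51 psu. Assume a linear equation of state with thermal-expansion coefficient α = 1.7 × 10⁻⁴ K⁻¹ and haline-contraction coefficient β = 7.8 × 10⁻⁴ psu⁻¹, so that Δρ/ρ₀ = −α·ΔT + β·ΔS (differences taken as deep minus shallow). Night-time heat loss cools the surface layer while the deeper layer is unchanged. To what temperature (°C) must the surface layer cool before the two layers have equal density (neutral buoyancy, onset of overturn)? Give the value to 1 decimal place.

5.7 °C

Neutral buoyancy requires Δρ = 0, i.e. −α(T_deep − T_surf′) + β(S_deep − S_surf) = 0.
T_surf′ = T_deep − (β/α)·ΔS = 4.0 − (7.8 × 10⁻⁴/1.7 × 10⁻⁴)·(-0.36) = 5.652 °C.
Cooling required: 6.7 − (5.652) = 1.048 °C.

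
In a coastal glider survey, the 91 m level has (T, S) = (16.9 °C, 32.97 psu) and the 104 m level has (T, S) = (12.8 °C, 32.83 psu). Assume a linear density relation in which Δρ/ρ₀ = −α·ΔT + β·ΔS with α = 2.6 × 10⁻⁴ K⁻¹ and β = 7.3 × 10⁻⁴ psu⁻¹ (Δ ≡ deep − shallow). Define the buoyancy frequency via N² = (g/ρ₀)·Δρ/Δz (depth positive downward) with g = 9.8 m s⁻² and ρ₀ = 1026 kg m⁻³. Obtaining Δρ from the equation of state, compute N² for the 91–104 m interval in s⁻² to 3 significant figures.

7.27 × 10⁻⁴ s⁻²

ΔT = -4.1 K, ΔS = -0.14 psu (deep − shallow).
Δρ/ρ₀ = −αΔT + βΔS = 1.066 × 10⁻³ − 1.022 × 10⁻⁴ = 9.638 × 10⁻⁴, so Δρ ≈ 0.9889 kg m⁻³.
N² = (g/ρ₀)·Δρ/Δz = g·(Δρ/ρ₀)/Δz = 9.8 × 9.638 × 10⁻⁴ / 13 = 7.2656 × 10⁻⁴ s⁻² ≈ 7.27 × 10⁻⁴ s⁻².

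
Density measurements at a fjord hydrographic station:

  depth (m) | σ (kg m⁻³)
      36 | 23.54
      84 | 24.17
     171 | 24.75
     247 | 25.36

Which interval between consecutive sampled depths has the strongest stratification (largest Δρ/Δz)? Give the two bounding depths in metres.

Compute the density gradient over each adjacent pair:
  36–84 m: Δρ/Δz = 0.63/48 = 0.013 kg m⁻⁴
  84–171 m: Δρ/Δz = 0.58/87 = 6.7 × 10⁻³ kg m⁻⁴
  171–247 m: Δρ/Δz = 0.61/76 = 8.0 × 10⁻³ kg m⁻⁴
The largest gradient is in the 36–84 m interval — the pycnocline.

36–84 m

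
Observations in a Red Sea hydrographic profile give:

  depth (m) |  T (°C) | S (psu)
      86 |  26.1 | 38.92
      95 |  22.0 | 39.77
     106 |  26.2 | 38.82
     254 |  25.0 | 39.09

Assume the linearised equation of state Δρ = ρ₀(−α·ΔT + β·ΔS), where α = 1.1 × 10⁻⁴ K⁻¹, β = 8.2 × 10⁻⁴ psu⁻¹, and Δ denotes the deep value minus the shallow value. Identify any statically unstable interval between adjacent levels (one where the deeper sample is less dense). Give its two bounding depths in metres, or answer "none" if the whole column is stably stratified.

95–106 m

Evaluate Δρ/ρ₀ = −αΔT + βΔS across each adjacent pair:
  86–95 m: −αΔT+βΔS = −(1.1 × 10⁻⁴)(-4.1)+(8.2 × 10⁻⁴)(+0.85) = 1.1 × 10⁻³ → stable
  95–106 m: −αΔT+βΔS = −(1.1 × 10⁻⁴)(+4.2)+(8.2 × 10⁻⁴)(-0.95) = -1.2 × 10⁻³ → UNSTABLE
  106–254 m: −αΔT+βΔS = −(1.1 × 10⁻⁴)(-1.2)+(8.2 × 10⁻⁴)(+0.27) = 3.5 × 10⁻⁴ → stable
The 95–106 m interval has Δρ < 0: lighter water underlies denser water.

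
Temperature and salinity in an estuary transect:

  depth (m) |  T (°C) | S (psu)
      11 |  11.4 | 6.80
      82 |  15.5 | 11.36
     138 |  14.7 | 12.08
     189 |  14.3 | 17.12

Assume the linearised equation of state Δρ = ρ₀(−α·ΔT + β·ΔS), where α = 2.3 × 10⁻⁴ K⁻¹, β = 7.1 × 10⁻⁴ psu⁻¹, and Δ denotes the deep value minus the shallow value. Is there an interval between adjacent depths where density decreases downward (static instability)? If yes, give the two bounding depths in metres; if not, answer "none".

Evaluate Δρ/ρ₀ = −αΔT + βΔS across each adjacent pair:
  11–82 m: −αΔT+βΔS = −(2.3 × 10⁻⁴)(+4.1)+(7.1 × 10⁻⁴)(+4.56) = 2.3 × 10⁻³ → stable
  82–138 m: −αΔT+βΔS = −(2.3 × 10⁻⁴)(-0.8)+(7.1 × 10⁻⁴)(+0.72) = 7.0 × 10⁻⁴ → stable
  138–189 m: −αΔT+βΔS = −(2.3 × 10⁻⁴)(-0.4)+(7.1 × 10⁻⁴)(+5.04) = 3.7 × 10⁻³ → stable
Every interval has Δρ > 0: the column is stably stratified throughout.

none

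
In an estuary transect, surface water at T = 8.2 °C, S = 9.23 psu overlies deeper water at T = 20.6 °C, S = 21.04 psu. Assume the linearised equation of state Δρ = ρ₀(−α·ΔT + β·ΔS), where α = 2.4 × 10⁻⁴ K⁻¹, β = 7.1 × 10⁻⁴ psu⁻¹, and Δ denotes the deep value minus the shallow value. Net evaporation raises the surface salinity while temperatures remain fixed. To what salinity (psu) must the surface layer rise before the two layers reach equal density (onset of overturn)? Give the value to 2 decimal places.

16.85 psu

Neutral buoyancy requires −α(T_deep − T_surf) + β(S_deep − S_surf′) = 0.
S_surf′ = S_deep − (α/β)·ΔT = 21.04 − (2.4 × 10⁻⁴/7.1 × 10⁻⁴)·(+12.4) = 16.8485 psu.
Increase required: 16.8485 − 9.23 = 7.6185 psu.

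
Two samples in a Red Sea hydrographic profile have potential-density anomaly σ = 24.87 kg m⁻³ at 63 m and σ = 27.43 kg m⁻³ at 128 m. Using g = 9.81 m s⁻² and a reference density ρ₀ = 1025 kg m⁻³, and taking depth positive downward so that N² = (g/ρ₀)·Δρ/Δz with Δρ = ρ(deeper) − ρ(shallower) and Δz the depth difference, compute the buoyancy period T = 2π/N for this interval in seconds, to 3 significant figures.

Δρ = 1027.43 − 1024.87 = 2.56 kg m⁻³ over Δz = 128 − 63 = 65 m.
N² = (9.81/1025) × (2.56/65) = 3.7694 × 10⁻⁴ s⁻².
N = √(3.7694 × 10⁻⁴) = 0.019415 rad s⁻¹, so T = 2π/N = 323.63 s ≈ 324 s.

324 s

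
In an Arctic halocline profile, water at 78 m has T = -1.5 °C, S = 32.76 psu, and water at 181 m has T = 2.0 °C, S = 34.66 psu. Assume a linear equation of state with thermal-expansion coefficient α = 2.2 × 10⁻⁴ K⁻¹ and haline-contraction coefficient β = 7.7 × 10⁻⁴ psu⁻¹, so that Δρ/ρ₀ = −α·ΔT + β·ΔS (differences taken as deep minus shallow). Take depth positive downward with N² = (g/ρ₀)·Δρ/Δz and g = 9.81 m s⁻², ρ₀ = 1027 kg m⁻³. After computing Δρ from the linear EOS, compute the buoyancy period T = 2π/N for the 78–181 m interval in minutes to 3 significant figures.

12.9 min

ΔT = +3.5 K, ΔS = +1.90 psu (deep − shallow).
Δρ/ρ₀ = −αΔT + βΔS = -7.70 × 10⁻⁴ + 1.463 × 10⁻³ = 6.93 × 10⁻⁴, so Δρ ≈ 0.7117 kg m⁻³.
N² = (g/ρ₀)·Δρ/Δz = g·(Δρ/ρ₀)/Δz = 9.81 × 6.93 × 10⁻⁴ / 103 = 6.6003 × 10⁻⁵ s⁻².
N = √(6.6003 × 10⁻⁵) = 8.1242 × 10⁻³ rad s⁻¹ → T = 2π/N = 773.39 s = 12.890 min ≈ 12.9 min.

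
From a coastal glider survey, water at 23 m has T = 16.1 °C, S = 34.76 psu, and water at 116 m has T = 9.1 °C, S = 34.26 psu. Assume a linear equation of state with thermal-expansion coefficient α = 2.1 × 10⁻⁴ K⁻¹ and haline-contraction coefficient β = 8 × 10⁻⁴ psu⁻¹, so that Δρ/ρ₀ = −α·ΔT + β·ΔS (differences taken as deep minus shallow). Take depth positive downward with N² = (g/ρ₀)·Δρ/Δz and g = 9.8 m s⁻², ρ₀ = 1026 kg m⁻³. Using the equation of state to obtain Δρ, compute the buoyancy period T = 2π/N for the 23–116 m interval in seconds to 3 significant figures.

592 s

ΔT = -7.0 K, ΔS = -0.50 psu (deep − shallow).
Δρ/ρ₀ = −αΔT + βΔS = 1.47 × 10⁻³ − 4.00 × 10⁻⁴ = 1.07 × 10⁻³, so Δρ ≈ 1.098 kg m⁻³.
N² = (g/ρ₀)·Δρ/Δz = g·(Δρ/ρ₀)/Δz = 9.8 × 1.07 × 10⁻³ / 93 = 1.1275 × 10⁻⁴ s⁻².
N = √(1.1275 × 10⁻⁴) = 0.010618 rad s⁻¹ → T = 2π/N = 591.75 s ≈ 592 s.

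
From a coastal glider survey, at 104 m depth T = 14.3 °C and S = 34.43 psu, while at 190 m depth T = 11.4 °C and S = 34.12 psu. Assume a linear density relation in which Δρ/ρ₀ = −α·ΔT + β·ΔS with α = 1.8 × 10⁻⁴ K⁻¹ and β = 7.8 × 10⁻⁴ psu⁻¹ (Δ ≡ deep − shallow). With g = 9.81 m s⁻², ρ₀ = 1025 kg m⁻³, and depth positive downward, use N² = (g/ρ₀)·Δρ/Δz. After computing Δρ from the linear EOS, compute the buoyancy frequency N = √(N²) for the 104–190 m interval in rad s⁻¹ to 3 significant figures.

ΔT = -2.9 K, ΔS = -0.31 psu (deep − shallow).
Δρ/ρ₀ = −αΔT + βΔS = 5.22 × 10⁻⁴ − 2.418 × 10⁻⁴ = 2.802 × 10⁻⁴, so Δρ ≈ 0.2872 kg m⁻³.
N² = (g/ρ₀)·Δρ/Δz = g·(Δρ/ρ₀)/Δz = 9.81 × 2.802 × 10⁻⁴ / 86 = 3.1962 × 10⁻⁵ s⁻².
N = √(3.1962 × 10⁻⁵) = 5.6535 × 10⁻³ rad s⁻¹ ≈ 5.65 × 10⁻³ rad s⁻¹.

5.65 × 10⁻³ rad s⁻¹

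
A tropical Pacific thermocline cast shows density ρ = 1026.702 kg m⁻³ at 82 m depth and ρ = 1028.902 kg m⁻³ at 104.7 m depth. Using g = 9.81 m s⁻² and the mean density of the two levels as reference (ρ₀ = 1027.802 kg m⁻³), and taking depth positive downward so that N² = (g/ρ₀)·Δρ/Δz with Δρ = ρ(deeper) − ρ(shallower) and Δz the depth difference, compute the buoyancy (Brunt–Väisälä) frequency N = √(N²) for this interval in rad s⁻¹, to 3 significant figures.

0.0304 rad s⁻¹

Δρ = 1028.902 − 1026.702 = 2.200 kg m⁻³ over Δz = 104.7 − 82 = 22.7 m.
N² = (9.81/1027.802) × (2.200/22.7) = 9.2503 × 10⁻⁴ s⁻².
N = √(9.2503 × 10⁻⁴) = 0.030414 rad s⁻¹ ≈ 0.0304 rad s⁻¹.
Since Δρ > 0 the layer is stably stratified.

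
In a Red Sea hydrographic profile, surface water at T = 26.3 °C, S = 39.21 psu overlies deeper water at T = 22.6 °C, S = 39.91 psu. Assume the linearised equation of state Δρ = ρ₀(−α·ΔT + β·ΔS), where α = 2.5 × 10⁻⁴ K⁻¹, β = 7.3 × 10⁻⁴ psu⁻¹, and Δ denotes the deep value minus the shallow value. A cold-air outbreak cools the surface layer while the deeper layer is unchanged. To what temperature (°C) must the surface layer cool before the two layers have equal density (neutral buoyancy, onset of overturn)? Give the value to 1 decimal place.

20.6 °C

Neutral buoyancy requires Δρ = 0, i.e. −α(T_deep − T_surf′) + β(S_deep − S_surf) = 0.
T_surf′ = T_deep − (β/α)·ΔS = 22.6 − (7.3 × 10⁻⁴/2.5 × 10⁻⁴)·(+0.70) = 20.556 °C.
Cooling required: 26.3 − (20.556) = 5.744 °C.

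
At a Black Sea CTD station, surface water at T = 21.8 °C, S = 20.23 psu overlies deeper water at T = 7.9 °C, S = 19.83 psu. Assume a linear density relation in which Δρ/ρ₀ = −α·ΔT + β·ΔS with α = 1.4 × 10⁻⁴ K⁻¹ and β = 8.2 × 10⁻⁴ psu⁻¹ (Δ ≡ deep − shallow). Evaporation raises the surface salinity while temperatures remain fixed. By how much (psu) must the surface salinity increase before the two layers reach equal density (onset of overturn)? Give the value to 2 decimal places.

1.97 psu

Neutral buoyancy requires −α(T_deep − T_surf) + β(S_deep − S_surf′) = 0.
S_surf′ = S_deep − (α/β)·ΔT = 19.83 − (1.4 × 10⁻⁴/8.2 × 10⁻⁴)·(-13.9) = 22.2032 psu.
Increase required: 22.2032 − 20.23 = 1.9732 psu.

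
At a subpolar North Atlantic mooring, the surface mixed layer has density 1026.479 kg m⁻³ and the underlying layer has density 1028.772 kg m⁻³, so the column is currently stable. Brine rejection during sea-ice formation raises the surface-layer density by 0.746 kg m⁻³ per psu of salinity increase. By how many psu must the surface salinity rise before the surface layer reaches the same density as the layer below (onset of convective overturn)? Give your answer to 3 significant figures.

Density deficit of the surface layer: 1028.772 − 1026.479 = 2.293 kg m⁻³.
Required change = 2.293 / 0.746 = 3.07 psu.

3.07 psu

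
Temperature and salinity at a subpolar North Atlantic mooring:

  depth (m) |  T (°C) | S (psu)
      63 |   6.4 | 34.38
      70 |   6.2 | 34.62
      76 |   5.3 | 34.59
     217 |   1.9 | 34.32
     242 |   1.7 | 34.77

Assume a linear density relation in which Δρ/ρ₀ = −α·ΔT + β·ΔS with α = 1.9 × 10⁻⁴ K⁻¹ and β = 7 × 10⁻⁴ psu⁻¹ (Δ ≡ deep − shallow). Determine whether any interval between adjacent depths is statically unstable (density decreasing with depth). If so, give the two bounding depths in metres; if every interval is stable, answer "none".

Evaluate Δρ/ρ₀ = −αΔT + βΔS across each adjacent pair:
  63–70 m: −αΔT+βΔS = −(1.9 × 10⁻⁴)(-0.2)+(7 × 10⁻⁴)(+0.24) = 2.1 × 10⁻⁴ → stable
  70–76 m: −αΔT+βΔS = −(1.9 × 10⁻⁴)(-0.9)+(7 × 10⁻⁴)(-0.03) = 1.5 × 10⁻⁴ → stable
  76–217 m: −αΔT+βΔS = −(1.9 × 10⁻⁴)(-3.4)+(7 × 10⁻⁴)(-0.27) = 4.6 × 10⁻⁴ → stable
  217–242 m: −αΔT+βΔS = −(1.9 × 10⁻⁴)(-0.2)+(7 × 10⁻⁴)(+0.45) = 3.5 × 10⁻⁴ → stable
Every interval has Δρ > 0: the column is stably stratified throughout.

none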